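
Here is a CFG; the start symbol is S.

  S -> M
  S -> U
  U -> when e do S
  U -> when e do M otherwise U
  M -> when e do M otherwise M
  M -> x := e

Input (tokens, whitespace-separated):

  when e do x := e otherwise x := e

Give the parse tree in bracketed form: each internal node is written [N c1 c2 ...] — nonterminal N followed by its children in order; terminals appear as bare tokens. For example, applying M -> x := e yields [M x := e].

[S [M when e do [M x := e] otherwise [M x := e]]]

S
M
when e do M otherwise M
when e do x := e otherwise M
when e do x := e otherwise x := e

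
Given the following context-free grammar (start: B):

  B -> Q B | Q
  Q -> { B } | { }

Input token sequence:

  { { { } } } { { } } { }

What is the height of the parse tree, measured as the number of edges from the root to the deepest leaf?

6

[B [Q { [B [Q { [B [Q { }]] }]] }] [B [Q { [B [Q { }]] }] [B [Q { }]]]]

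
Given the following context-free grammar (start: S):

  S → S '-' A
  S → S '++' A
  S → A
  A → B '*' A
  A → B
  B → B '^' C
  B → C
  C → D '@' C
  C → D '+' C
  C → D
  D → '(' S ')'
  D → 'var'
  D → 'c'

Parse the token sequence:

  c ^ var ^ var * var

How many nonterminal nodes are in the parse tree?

15

[S [A [B [B [B [C [D c]]] ^ [C [D var]]] ^ [C [D var]]] * [A [B [C [D var]]]]]]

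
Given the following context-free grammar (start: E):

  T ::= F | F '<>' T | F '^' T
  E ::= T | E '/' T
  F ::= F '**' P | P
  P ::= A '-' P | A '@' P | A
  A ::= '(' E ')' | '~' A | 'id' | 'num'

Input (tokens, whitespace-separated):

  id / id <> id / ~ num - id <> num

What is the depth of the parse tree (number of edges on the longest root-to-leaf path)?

[E [E [E [T [F [P [A id]]]]] / [T [F [P [A id]]] <> [T [F [P [A id]]]]]] / [T [F [P [A ~ [A num]] - [P [A id]]]] <> [T [F [P [A num]]]]]]

7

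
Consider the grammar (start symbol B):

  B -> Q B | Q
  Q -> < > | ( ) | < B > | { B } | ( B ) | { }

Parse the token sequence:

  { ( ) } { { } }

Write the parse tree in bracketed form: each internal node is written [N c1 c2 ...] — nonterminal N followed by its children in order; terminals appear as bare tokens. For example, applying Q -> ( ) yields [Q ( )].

B
Q B
{ B } B
{ Q } B
{ ( ) } B
{ ( ) } Q
{ ( ) } { B }
{ ( ) } { Q }
{ ( ) } { { } }

[B [Q { [B [Q ( )]] }] [B [Q { [B [Q { }]] }]]]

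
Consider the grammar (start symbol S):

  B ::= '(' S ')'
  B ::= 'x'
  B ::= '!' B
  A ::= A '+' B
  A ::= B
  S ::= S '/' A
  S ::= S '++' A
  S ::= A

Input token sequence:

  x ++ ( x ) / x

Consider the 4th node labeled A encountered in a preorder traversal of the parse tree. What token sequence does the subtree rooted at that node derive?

x

[S [S [S [A [B x]]] ++ [A [B ( [S [A [B x]]] )]]] / [A [B x]]]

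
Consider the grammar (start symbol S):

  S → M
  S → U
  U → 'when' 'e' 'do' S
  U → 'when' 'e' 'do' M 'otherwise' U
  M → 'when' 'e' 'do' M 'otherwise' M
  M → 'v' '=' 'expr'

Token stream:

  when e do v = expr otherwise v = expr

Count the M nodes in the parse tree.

[S [M when e do [M v = expr] otherwise [M v = expr]]]

3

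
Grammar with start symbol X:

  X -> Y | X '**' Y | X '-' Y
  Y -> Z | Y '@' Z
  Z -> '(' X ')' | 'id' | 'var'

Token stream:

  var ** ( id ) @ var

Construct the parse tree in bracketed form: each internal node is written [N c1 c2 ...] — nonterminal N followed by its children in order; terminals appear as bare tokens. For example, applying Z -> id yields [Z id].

[X [X [Y [Z var]]] ** [Y [Y [Z ( [X [Y [Z id]]] )]] @ [Z var]]]

X
X ** Y
Y ** Y
Z ** Y
var ** Y
var ** Y @ Z
var ** Z @ Z
var ** ( X ) @ Z
var ** ( Y ) @ Z
var ** ( Z ) @ Z
var ** ( id ) @ Z
var ** ( id ) @ var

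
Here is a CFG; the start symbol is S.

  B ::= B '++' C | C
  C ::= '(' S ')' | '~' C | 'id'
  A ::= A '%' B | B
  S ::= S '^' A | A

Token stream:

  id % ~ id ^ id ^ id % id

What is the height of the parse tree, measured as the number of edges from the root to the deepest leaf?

7

[S [S [S [A [A [B [C id]]] % [B [C ~ [C id]]]]] ^ [A [B [C id]]]] ^ [A [A [B [C id]]] % [B [C id]]]]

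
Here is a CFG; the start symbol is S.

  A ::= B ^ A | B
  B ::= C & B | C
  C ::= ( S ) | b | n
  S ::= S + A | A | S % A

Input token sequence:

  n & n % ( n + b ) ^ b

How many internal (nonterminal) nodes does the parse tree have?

21

[S [S [A [B [C n] & [B [C n]]]]] % [A [B [C ( [S [S [A [B [C n]]]] + [A [B [C b]]]] )]] ^ [A [B [C b]]]]]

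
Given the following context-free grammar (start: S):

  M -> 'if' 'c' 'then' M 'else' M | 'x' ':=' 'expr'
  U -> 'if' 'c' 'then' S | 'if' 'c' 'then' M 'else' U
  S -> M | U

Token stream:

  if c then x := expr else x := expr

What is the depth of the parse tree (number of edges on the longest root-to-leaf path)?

[S [M if c then [M x := expr] else [M x := expr]]]

3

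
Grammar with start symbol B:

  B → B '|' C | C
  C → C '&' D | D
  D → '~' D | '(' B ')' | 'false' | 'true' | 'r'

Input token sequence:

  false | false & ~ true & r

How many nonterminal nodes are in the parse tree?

[B [B [C [D false]]] | [C [C [C [D false]] & [D ~ [D true]]] & [D r]]]

11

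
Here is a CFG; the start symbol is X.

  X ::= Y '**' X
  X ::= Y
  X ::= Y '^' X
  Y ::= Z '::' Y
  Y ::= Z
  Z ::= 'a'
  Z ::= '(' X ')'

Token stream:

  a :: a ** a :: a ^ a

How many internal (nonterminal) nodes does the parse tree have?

13

[X [Y [Z a] :: [Y [Z a]]] ** [X [Y [Z a] :: [Y [Z a]]] ^ [X [Y [Z a]]]]]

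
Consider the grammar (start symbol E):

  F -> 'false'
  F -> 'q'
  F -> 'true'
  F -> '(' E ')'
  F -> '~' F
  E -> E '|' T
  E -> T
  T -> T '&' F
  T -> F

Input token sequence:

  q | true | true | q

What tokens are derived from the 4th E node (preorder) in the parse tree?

q

[E [E [E [E [T [F q]]] | [T [F true]]] | [T [F true]]] | [T [F q]]]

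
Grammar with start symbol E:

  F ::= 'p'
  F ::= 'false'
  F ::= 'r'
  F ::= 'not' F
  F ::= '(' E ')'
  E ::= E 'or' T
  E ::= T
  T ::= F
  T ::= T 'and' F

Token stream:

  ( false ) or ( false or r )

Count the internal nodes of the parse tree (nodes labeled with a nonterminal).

[E [E [T [F ( [E [T [F false]]] )]]] or [T [F ( [E [E [T [F false]]] or [T [F r]]] )]]]

15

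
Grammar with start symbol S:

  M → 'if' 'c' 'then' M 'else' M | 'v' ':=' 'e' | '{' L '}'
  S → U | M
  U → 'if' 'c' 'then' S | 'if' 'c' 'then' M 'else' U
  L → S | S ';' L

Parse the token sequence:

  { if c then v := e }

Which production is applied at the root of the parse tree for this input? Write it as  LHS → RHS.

[S [M { [L [S [U if c then [S [M v := e]]]]] }]]

S → M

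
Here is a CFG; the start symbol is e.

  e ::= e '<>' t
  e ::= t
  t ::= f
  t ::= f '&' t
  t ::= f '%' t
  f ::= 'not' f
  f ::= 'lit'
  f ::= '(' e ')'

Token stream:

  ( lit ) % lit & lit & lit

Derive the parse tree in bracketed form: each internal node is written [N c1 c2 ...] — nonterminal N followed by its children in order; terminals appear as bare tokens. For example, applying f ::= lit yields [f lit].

[e [t [f ( [e [t [f lit]]] )] % [t [f lit] & [t [f lit] & [t [f lit]]]]]]

e
t
f % t
( e ) % t
( t ) % t
( f ) % t
( lit ) % t
( lit ) % f & t
( lit ) % lit & t
( lit ) % lit & f & t
( lit ) % lit & lit & t
( lit ) % lit & lit & f
( lit ) % lit & lit & lit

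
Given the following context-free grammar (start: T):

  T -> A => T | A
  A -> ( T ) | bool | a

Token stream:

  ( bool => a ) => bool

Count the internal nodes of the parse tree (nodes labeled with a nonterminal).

[T [A ( [T [A bool] => [T [A a]]] )] => [T [A bool]]]

8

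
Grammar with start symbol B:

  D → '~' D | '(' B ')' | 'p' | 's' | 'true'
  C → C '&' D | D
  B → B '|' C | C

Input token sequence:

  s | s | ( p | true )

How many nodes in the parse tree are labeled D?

[B [B [B [C [D s]]] | [C [D s]]] | [C [D ( [B [B [C [D p]]] | [C [D true]]] )]]]

5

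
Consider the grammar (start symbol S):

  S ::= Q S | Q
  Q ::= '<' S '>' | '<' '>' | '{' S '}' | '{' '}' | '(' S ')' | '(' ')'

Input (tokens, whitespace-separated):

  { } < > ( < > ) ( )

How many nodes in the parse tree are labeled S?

[S [Q { }] [S [Q < >] [S [Q ( [S [Q < >]] )] [S [Q ( )]]]]]

5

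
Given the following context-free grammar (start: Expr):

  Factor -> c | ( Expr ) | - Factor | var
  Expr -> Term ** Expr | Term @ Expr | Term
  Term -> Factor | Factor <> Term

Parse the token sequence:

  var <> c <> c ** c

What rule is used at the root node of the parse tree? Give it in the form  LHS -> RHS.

Expr -> Term ** Expr

[Expr [Term [Factor var] <> [Term [Factor c] <> [Term [Factor c]]]] ** [Expr [Term [Factor c]]]]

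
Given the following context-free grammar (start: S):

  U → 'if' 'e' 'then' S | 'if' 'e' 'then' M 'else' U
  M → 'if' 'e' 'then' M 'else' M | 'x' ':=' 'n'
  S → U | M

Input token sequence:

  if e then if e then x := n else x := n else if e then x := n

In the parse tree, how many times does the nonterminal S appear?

2

[S [U if e then [M if e then [M x := n] else [M x := n]] else [U if e then [S [M x := n]]]]]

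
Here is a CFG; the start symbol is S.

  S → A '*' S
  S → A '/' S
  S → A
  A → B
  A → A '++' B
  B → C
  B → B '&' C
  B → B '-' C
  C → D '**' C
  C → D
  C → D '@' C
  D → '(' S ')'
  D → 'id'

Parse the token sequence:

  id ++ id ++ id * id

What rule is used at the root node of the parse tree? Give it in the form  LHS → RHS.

S → A '*' S

[S [A [A [A [B [C [D id]]]] ++ [B [C [D id]]]] ++ [B [C [D id]]]] * [S [A [B [C [D id]]]]]]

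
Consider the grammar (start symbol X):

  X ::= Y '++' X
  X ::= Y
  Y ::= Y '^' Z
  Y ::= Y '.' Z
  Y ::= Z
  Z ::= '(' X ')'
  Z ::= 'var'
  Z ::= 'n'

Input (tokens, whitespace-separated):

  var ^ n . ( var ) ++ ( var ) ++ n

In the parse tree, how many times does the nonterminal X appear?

[X [Y [Y [Y [Z var]] ^ [Z n]] . [Z ( [X [Y [Z var]]] )]] ++ [X [Y [Z ( [X [Y [Z var]]] )]] ++ [X [Y [Z n]]]]]

5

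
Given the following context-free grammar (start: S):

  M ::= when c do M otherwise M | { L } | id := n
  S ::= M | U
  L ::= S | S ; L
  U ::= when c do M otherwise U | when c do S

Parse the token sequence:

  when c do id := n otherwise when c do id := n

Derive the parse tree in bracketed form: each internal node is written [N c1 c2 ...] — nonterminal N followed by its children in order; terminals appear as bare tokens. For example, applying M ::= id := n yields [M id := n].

S
U
when c do M otherwise U
when c do id := n otherwise U
when c do id := n otherwise when c do S
when c do id := n otherwise when c do M
when c do id := n otherwise when c do id := n

[S [U when c do [M id := n] otherwise [U when c do [S [M id := n]]]]]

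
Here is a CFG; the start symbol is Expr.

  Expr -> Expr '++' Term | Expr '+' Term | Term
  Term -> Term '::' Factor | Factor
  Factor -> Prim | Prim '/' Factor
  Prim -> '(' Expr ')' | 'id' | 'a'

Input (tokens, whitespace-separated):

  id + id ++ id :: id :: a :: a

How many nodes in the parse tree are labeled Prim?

6

[Expr [Expr [Expr [Term [Factor [Prim id]]]] + [Term [Factor [Prim id]]]] ++ [Term [Term [Term [Term [Factor [Prim id]]] :: [Factor [Prim id]]] :: [Factor [Prim a]]] :: [Factor [Prim a]]]]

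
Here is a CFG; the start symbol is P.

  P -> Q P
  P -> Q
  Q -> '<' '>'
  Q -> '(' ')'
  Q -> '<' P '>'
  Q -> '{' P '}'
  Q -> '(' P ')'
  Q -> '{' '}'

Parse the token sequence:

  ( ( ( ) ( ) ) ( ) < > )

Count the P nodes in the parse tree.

[P [Q ( [P [Q ( [P [Q ( )] [P [Q ( )]]] )] [P [Q ( )] [P [Q < >]]]] )]]

6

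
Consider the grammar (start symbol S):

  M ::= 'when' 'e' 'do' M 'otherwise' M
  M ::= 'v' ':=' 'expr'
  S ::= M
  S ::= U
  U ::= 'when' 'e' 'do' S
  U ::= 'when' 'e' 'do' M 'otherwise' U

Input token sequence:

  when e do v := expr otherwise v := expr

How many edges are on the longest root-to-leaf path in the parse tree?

[S [M when e do [M v := expr] otherwise [M v := expr]]]

3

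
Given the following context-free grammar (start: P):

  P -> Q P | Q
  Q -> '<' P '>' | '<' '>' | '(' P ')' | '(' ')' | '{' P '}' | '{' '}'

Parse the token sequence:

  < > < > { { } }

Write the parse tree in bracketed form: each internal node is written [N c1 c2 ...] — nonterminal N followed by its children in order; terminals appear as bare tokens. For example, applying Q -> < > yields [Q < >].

P
Q P
< > P
< > Q P
< > < > P
< > < > Q
< > < > { P }
< > < > { Q }
< > < > { { } }

[P [Q < >] [P [Q < >] [P [Q { [P [Q { }]] }]]]]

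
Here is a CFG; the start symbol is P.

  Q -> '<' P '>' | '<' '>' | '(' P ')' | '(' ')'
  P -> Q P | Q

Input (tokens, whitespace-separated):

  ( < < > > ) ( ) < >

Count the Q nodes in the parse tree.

5

[P [Q ( [P [Q < [P [Q < >]] >]] )] [P [Q ( )] [P [Q < >]]]]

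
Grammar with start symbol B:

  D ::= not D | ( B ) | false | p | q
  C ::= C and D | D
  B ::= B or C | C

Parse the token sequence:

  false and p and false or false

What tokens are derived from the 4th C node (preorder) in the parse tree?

false

[B [B [C [C [C [D false]] and [D p]] and [D false]]] or [C [D false]]]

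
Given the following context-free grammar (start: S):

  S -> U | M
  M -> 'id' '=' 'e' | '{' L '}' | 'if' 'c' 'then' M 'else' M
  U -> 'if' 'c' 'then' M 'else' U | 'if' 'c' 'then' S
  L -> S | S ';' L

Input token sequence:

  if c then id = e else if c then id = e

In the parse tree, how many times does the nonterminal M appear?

2

[S [U if c then [M id = e] else [U if c then [S [M id = e]]]]]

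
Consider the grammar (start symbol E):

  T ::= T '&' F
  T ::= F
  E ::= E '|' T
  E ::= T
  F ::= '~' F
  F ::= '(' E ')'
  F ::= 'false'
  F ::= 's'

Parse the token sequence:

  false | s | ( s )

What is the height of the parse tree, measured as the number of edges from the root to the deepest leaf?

6

[E [E [E [T [F false]]] | [T [F s]]] | [T [F ( [E [T [F s]]] )]]]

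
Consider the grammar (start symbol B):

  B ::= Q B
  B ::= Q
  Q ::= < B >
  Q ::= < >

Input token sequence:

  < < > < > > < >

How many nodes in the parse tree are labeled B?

4

[B [Q < [B [Q < >] [B [Q < >]]] >] [B [Q < >]]]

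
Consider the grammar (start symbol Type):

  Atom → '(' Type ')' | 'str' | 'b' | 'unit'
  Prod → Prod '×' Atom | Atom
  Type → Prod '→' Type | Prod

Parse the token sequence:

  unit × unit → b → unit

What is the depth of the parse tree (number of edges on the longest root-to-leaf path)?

[Type [Prod [Prod [Atom unit]] × [Atom unit]] → [Type [Prod [Atom b]] → [Type [Prod [Atom unit]]]]]

5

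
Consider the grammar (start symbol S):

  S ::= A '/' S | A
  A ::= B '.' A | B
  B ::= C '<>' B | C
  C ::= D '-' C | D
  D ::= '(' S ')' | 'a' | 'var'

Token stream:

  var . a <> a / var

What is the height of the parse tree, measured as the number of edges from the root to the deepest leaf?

[S [A [B [C [D var]]] . [A [B [C [D a]] <> [B [C [D a]]]]]] / [S [A [B [C [D var]]]]]]

7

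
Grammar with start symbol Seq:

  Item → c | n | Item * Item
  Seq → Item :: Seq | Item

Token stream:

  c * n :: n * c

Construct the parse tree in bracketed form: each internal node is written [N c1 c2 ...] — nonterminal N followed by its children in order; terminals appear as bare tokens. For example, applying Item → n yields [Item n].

[Seq [Item [Item c] * [Item n]] :: [Seq [Item [Item n] * [Item c]]]]

Seq
Item :: Seq
Item * Item :: Seq
c * Item :: Seq
c * n :: Seq
c * n :: Item
c * n :: Item * Item
c * n :: n * Item
c * n :: n * c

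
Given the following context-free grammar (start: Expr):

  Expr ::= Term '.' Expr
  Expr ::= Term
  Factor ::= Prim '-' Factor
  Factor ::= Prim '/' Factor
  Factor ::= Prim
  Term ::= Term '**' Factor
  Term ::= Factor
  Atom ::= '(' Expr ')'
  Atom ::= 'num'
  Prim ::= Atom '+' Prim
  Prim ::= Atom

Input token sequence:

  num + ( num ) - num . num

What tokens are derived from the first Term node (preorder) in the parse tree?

num + ( num ) - num

[Expr [Term [Factor [Prim [Atom num] + [Prim [Atom ( [Expr [Term [Factor [Prim [Atom num]]]]] )]]] - [Factor [Prim [Atom num]]]]] . [Expr [Term [Factor [Prim [Atom num]]]]]]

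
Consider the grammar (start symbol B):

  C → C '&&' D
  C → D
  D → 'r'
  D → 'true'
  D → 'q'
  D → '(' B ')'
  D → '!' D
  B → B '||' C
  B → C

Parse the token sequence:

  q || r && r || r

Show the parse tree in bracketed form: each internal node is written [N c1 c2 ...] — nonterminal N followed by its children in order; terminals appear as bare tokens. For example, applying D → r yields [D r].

B
B || C
B || C || C
C || C || C
D || C || C
q || C || C
q || C && D || C
q || D && D || C
q || r && D || C
q || r && r || C
q || r && r || D
q || r && r || r

[B [B [B [C [D q]]] || [C [C [D r]] && [D r]]] || [C [D r]]]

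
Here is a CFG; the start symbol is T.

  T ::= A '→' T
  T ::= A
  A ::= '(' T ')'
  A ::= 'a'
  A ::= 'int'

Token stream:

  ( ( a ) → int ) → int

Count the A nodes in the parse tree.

5

[T [A ( [T [A ( [T [A a]] )] → [T [A int]]] )] → [T [A int]]]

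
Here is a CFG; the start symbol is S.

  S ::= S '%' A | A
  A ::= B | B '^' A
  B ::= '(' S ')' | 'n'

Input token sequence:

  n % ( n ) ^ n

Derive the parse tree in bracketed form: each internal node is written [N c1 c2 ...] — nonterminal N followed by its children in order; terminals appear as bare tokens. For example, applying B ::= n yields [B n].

S
S % A
A % A
B % A
n % A
n % B ^ A
n % ( S ) ^ A
n % ( A ) ^ A
n % ( B ) ^ A
n % ( n ) ^ A
n % ( n ) ^ B
n % ( n ) ^ n

[S [S [A [B n]]] % [A [B ( [S [A [B n]]] )] ^ [A [B n]]]]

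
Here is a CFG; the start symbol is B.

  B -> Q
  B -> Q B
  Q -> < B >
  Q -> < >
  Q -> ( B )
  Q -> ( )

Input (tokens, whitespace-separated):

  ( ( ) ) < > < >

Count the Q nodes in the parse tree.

4

[B [Q ( [B [Q ( )]] )] [B [Q < >] [B [Q < >]]]]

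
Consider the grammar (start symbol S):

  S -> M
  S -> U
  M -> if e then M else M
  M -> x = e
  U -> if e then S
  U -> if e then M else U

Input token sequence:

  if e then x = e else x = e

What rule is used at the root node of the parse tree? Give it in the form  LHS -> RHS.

S -> M

[S [M if e then [M x = e] else [M x = e]]]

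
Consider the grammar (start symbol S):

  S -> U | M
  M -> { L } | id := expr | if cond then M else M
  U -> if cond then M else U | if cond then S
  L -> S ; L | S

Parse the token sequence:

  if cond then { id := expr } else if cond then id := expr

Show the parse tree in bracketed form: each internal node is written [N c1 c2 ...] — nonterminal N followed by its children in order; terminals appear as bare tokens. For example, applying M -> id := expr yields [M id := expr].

S
U
if cond then M else U
if cond then { L } else U
if cond then { S } else U
if cond then { M } else U
if cond then { id := expr } else U
if cond then { id := expr } else if cond then S
if cond then { id := expr } else if cond then M
if cond then { id := expr } else if cond then id := expr

[S [U if cond then [M { [L [S [M id := expr]]] }] else [U if cond then [S [M id := expr]]]]]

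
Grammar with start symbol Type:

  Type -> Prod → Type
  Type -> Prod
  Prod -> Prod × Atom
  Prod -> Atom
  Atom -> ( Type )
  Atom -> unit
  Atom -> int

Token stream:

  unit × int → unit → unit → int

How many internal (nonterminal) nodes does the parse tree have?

14

[Type [Prod [Prod [Atom unit]] × [Atom int]] → [Type [Prod [Atom unit]] → [Type [Prod [Atom unit]] → [Type [Prod [Atom int]]]]]]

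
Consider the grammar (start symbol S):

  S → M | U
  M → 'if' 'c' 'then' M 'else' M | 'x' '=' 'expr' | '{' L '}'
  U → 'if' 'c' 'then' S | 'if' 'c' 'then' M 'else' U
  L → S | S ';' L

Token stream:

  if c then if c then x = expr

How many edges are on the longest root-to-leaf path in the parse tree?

[S [U if c then [S [U if c then [S [M x = expr]]]]]]

6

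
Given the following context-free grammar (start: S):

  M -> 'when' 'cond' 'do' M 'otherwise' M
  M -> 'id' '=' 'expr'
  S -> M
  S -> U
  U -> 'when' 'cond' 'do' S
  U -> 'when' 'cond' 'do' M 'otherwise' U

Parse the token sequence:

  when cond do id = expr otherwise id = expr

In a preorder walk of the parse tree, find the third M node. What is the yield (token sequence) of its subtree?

id = expr

[S [M when cond do [M id = expr] otherwise [M id = expr]]]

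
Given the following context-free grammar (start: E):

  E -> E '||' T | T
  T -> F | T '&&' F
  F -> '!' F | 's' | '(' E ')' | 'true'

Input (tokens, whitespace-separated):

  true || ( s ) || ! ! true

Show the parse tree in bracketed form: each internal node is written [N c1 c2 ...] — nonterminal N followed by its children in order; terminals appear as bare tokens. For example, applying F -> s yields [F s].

E
E || T
E || T || T
T || T || T
F || T || T
true || T || T
true || F || T
true || ( E ) || T
true || ( T ) || T
true || ( F ) || T
true || ( s ) || T
true || ( s ) || F
true || ( s ) || ! F
true || ( s ) || ! ! F
true || ( s ) || ! ! true

[E [E [E [T [F true]]] || [T [F ( [E [T [F s]]] )]]] || [T [F ! [F ! [F true]]]]]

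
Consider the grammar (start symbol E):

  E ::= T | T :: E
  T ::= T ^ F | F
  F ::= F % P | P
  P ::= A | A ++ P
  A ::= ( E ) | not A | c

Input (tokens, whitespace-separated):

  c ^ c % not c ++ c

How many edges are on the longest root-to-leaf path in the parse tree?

6

[E [T [T [F [P [A c]]]] ^ [F [F [P [A c]]] % [P [A not [A c]] ++ [P [A c]]]]]]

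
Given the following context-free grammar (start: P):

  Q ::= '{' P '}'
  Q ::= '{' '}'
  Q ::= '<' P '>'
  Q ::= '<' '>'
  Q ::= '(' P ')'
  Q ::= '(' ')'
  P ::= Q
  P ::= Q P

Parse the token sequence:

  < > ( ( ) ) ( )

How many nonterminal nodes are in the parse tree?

8

[P [Q < >] [P [Q ( [P [Q ( )]] )] [P [Q ( )]]]]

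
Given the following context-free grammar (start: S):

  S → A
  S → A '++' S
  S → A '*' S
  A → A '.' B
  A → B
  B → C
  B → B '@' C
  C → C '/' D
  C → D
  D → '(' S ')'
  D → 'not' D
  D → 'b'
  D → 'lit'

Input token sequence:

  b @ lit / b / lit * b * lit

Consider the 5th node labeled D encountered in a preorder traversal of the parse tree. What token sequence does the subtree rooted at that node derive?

[S [A [B [B [C [D b]]] @ [C [C [C [D lit]] / [D b]] / [D lit]]]] * [S [A [B [C [D b]]]] * [S [A [B [C [D lit]]]]]]]

b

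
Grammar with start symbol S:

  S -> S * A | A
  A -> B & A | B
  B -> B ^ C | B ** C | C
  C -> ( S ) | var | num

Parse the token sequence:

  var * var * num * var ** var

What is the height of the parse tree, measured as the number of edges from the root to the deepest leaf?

[S [S [S [S [A [B [C var]]]] * [A [B [C var]]]] * [A [B [C num]]]] * [A [B [B [C var]] ** [C var]]]]

7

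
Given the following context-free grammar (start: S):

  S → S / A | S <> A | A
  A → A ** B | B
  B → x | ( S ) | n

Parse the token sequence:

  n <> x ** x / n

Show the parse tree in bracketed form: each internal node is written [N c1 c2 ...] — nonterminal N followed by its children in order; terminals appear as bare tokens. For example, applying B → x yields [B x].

S
S / A
S <> A / A
A <> A / A
B <> A / A
n <> A / A
n <> A ** B / A
n <> B ** B / A
n <> x ** B / A
n <> x ** x / A
n <> x ** x / B
n <> x ** x / n

[S [S [S [A [B n]]] <> [A [A [B x]] ** [B x]]] / [A [B n]]]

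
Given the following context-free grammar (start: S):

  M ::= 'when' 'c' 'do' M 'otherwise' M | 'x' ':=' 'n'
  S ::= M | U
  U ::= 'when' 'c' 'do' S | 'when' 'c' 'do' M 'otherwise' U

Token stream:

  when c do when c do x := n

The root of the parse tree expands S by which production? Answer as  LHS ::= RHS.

[S [U when c do [S [U when c do [S [M x := n]]]]]]

S ::= U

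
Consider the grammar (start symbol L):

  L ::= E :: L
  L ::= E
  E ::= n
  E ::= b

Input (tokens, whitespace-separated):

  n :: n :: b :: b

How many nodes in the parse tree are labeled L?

[L [E n] :: [L [E n] :: [L [E b] :: [L [E b]]]]]

4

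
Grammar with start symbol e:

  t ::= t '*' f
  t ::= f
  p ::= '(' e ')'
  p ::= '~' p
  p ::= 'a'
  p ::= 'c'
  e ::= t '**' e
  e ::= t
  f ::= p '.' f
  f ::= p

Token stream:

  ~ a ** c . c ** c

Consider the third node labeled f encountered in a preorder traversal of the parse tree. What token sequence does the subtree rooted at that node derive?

c

[e [t [f [p ~ [p a]]]] ** [e [t [f [p c] . [f [p c]]]] ** [e [t [f [p c]]]]]]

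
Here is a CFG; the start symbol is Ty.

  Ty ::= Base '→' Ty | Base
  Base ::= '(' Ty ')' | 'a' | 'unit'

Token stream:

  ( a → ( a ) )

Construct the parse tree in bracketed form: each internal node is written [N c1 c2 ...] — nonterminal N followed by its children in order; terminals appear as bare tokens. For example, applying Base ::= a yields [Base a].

Ty
Base
( Ty )
( Base → Ty )
( a → Ty )
( a → Base )
( a → ( Ty ) )
( a → ( Base ) )
( a → ( a ) )

[Ty [Base ( [Ty [Base a] → [Ty [Base ( [Ty [Base a]] )]]] )]]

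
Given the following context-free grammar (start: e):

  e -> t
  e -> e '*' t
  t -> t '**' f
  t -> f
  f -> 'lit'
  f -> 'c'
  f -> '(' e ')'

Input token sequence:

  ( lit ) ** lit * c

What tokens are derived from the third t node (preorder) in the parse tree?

[e [e [t [t [f ( [e [t [f lit]]] )]] ** [f lit]]] * [t [f c]]]

lit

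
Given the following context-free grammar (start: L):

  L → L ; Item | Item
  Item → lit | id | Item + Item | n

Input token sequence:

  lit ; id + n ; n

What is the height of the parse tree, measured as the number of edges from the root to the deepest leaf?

4

[L [L [L [Item lit]] ; [Item [Item id] + [Item n]]] ; [Item n]]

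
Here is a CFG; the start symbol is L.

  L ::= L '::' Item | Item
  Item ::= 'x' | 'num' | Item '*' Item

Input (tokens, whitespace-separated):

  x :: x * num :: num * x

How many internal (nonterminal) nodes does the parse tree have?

10

[L [L [L [Item x]] :: [Item [Item x] * [Item num]]] :: [Item [Item num] * [Item x]]]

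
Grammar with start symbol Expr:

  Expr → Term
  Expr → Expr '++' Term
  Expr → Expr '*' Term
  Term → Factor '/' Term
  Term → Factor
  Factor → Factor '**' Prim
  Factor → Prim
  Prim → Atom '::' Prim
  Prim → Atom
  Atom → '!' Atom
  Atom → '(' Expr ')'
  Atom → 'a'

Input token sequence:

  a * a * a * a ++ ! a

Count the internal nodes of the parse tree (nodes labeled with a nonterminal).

[Expr [Expr [Expr [Expr [Expr [Term [Factor [Prim [Atom a]]]]] * [Term [Factor [Prim [Atom a]]]]] * [Term [Factor [Prim [Atom a]]]]] * [Term [Factor [Prim [Atom a]]]]] ++ [Term [Factor [Prim [Atom ! [Atom a]]]]]]

26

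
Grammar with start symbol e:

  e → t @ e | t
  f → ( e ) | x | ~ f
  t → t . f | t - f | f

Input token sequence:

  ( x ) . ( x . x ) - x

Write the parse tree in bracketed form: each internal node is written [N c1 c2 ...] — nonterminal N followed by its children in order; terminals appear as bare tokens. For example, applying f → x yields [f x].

[e [t [t [t [f ( [e [t [f x]]] )]] . [f ( [e [t [t [f x]] . [f x]]] )]] - [f x]]]

e
t
t - f
t . f - f
f . f - f
( e ) . f - f
( t ) . f - f
( f ) . f - f
( x ) . f - f
( x ) . ( e ) - f
( x ) . ( t ) - f
( x ) . ( t . f ) - f
( x ) . ( f . f ) - f
( x ) . ( x . f ) - f
( x ) . ( x . x ) - f
( x ) . ( x . x ) - x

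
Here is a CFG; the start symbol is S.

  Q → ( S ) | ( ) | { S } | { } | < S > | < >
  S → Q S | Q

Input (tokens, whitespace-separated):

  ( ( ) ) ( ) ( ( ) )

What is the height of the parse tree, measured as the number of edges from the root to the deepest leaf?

[S [Q ( [S [Q ( )]] )] [S [Q ( )] [S [Q ( [S [Q ( )]] )]]]]

6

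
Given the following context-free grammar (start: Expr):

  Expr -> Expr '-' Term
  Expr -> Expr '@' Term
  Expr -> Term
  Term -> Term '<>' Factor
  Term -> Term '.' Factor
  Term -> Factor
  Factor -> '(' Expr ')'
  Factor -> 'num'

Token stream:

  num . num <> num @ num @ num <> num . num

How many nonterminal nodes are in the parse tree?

[Expr [Expr [Expr [Term [Term [Term [Factor num]] . [Factor num]] <> [Factor num]]] @ [Term [Factor num]]] @ [Term [Term [Term [Factor num]] <> [Factor num]] . [Factor num]]]

17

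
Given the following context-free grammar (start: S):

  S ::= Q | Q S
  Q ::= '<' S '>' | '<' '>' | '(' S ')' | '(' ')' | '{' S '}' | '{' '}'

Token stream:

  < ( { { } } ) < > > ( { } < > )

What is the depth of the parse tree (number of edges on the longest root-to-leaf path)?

8

[S [Q < [S [Q ( [S [Q { [S [Q { }]] }]] )] [S [Q < >]]] >] [S [Q ( [S [Q { }] [S [Q < >]]] )]]]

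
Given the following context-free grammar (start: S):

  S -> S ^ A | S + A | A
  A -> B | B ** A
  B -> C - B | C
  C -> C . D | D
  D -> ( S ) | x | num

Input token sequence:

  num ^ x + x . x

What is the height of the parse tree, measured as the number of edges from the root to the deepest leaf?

[S [S [S [A [B [C [D num]]]]] ^ [A [B [C [D x]]]]] + [A [B [C [C [D x]] . [D x]]]]]

7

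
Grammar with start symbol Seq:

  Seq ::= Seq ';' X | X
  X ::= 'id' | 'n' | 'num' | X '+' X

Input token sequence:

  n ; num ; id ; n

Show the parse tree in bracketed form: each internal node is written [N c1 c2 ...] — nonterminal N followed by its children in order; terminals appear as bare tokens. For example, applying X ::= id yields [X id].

[Seq [Seq [Seq [Seq [X n]] ; [X num]] ; [X id]] ; [X n]]

Seq
Seq ; X
Seq ; X ; X
Seq ; X ; X ; X
X ; X ; X ; X
n ; X ; X ; X
n ; num ; X ; X
n ; num ; id ; X
n ; num ; id ; n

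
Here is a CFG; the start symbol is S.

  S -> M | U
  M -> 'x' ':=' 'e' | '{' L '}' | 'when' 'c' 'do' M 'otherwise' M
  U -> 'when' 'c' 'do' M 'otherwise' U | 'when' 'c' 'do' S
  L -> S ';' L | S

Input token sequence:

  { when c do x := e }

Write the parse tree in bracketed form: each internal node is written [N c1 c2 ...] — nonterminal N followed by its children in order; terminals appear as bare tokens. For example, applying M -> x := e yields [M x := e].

S
M
{ L }
{ S }
{ U }
{ when c do S }
{ when c do M }
{ when c do x := e }

[S [M { [L [S [U when c do [S [M x := e]]]]] }]]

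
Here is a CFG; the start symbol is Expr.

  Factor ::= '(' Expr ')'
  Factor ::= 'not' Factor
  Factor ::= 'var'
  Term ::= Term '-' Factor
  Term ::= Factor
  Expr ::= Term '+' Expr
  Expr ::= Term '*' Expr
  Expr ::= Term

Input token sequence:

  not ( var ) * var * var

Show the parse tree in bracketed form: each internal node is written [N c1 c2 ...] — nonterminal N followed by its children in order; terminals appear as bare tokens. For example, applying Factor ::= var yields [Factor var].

Expr
Term * Expr
Factor * Expr
not Factor * Expr
not ( Expr ) * Expr
not ( Term ) * Expr
not ( Factor ) * Expr
not ( var ) * Expr
not ( var ) * Term * Expr
not ( var ) * Factor * Expr
not ( var ) * var * Expr
not ( var ) * var * Term
not ( var ) * var * Factor
not ( var ) * var * var

[Expr [Term [Factor not [Factor ( [Expr [Term [Factor var]]] )]]] * [Expr [Term [Factor var]] * [Expr [Term [Factor var]]]]]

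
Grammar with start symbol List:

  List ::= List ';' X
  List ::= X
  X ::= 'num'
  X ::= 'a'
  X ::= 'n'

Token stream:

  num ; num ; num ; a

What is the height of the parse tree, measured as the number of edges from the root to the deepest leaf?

5

[List [List [List [List [X num]] ; [X num]] ; [X num]] ; [X a]]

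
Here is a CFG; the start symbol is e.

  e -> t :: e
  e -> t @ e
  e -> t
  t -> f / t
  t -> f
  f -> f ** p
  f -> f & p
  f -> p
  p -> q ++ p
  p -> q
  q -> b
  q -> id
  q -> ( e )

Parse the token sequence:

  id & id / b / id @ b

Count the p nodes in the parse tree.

5

[e [t [f [f [p [q id]]] & [p [q id]]] / [t [f [p [q b]]] / [t [f [p [q id]]]]]] @ [e [t [f [p [q b]]]]]]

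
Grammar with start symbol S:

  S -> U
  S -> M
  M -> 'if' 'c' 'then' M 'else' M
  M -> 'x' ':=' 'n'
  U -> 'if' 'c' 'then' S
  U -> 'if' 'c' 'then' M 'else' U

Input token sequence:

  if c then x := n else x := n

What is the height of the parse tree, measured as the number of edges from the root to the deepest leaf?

3

[S [M if c then [M x := n] else [M x := n]]]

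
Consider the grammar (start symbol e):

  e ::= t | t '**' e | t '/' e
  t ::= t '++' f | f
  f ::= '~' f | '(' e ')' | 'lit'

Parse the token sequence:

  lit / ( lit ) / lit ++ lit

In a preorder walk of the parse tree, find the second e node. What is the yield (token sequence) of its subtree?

( lit ) / lit ++ lit

[e [t [f lit]] / [e [t [f ( [e [t [f lit]]] )]] / [e [t [t [f lit]] ++ [f lit]]]]]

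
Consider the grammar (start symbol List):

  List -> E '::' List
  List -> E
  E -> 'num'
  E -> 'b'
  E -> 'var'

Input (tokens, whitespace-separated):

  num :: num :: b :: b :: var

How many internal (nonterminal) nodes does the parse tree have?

10

[List [E num] :: [List [E num] :: [List [E b] :: [List [E b] :: [List [E var]]]]]]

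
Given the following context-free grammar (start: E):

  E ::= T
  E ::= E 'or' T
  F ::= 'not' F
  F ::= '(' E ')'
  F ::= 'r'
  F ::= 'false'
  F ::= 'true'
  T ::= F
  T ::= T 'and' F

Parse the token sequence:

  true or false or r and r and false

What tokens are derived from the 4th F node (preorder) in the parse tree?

[E [E [E [T [F true]]] or [T [F false]]] or [T [T [T [F r]] and [F r]] and [F false]]]

r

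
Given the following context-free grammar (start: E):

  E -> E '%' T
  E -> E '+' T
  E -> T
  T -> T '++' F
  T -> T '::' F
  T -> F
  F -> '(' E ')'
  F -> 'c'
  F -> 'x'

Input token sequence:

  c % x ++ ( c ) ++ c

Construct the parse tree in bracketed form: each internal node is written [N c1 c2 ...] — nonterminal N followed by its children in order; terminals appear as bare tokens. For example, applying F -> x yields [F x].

[E [E [T [F c]]] % [T [T [T [F x]] ++ [F ( [E [T [F c]]] )]] ++ [F c]]]

E
E % T
T % T
F % T
c % T
c % T ++ F
c % T ++ F ++ F
c % F ++ F ++ F
c % x ++ F ++ F
c % x ++ ( E ) ++ F
c % x ++ ( T ) ++ F
c % x ++ ( F ) ++ F
c % x ++ ( c ) ++ F
c % x ++ ( c ) ++ c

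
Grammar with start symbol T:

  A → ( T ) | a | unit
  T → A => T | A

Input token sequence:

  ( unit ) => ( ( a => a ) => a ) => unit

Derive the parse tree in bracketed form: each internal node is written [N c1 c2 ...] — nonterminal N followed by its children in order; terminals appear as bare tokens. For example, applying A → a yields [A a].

[T [A ( [T [A unit]] )] => [T [A ( [T [A ( [T [A a] => [T [A a]]] )] => [T [A a]]] )] => [T [A unit]]]]

T
A => T
( T ) => T
( A ) => T
( unit ) => T
( unit ) => A => T
( unit ) => ( T ) => T
( unit ) => ( A => T ) => T
( unit ) => ( ( T ) => T ) => T
( unit ) => ( ( A => T ) => T ) => T
( unit ) => ( ( a => T ) => T ) => T
( unit ) => ( ( a => A ) => T ) => T
( unit ) => ( ( a => a ) => T ) => T
( unit ) => ( ( a => a ) => A ) => T
( unit ) => ( ( a => a ) => a ) => T
( unit ) => ( ( a => a ) => a ) => A
( unit ) => ( ( a => a ) => a ) => unit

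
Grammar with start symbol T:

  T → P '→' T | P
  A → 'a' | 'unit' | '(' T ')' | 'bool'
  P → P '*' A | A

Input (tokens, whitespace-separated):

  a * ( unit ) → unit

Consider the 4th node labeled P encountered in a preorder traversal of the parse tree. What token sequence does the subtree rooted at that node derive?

[T [P [P [A a]] * [A ( [T [P [A unit]]] )]] → [T [P [A unit]]]]

unit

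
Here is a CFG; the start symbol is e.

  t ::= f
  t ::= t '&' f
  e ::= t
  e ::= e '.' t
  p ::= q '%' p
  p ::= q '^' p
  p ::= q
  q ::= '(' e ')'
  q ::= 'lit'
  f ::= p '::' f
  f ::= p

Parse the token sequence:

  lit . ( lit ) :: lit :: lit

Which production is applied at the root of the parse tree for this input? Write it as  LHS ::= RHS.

[e [e [t [f [p [q lit]]]]] . [t [f [p [q ( [e [t [f [p [q lit]]]]] )]] :: [f [p [q lit]] :: [f [p [q lit]]]]]]]

e ::= e '.' t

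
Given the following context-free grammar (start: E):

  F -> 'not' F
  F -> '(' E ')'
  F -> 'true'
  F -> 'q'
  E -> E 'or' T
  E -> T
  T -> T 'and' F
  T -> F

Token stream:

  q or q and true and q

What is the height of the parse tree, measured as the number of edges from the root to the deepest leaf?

[E [E [T [F q]]] or [T [T [T [F q]] and [F true]] and [F q]]]

5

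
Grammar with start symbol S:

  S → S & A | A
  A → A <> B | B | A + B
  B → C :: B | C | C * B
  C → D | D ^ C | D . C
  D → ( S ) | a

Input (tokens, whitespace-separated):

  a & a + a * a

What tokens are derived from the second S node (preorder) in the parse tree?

a

[S [S [A [B [C [D a]]]]] & [A [A [B [C [D a]]]] + [B [C [D a]] * [B [C [D a]]]]]]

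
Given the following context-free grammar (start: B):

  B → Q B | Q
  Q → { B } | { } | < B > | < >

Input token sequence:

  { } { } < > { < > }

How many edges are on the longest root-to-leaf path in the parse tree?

[B [Q { }] [B [Q { }] [B [Q < >] [B [Q { [B [Q < >]] }]]]]]

7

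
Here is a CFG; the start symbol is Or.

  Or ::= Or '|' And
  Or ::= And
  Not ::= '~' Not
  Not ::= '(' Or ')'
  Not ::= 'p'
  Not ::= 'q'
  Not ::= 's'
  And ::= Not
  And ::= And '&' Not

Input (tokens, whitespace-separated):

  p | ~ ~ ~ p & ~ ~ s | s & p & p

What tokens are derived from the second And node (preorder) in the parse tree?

~ ~ ~ p & ~ ~ s

[Or [Or [Or [And [Not p]]] | [And [And [Not ~ [Not ~ [Not ~ [Not p]]]]] & [Not ~ [Not ~ [Not s]]]]] | [And [And [And [Not s]] & [Not p]] & [Not p]]]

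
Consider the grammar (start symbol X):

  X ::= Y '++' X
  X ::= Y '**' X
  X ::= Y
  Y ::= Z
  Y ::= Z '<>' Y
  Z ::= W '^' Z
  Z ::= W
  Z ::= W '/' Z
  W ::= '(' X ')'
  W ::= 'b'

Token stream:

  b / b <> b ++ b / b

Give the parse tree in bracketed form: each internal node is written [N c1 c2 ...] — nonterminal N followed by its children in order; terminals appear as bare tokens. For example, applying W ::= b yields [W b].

[X [Y [Z [W b] / [Z [W b]]] <> [Y [Z [W b]]]] ++ [X [Y [Z [W b] / [Z [W b]]]]]]

X
Y ++ X
Z <> Y ++ X
W / Z <> Y ++ X
b / Z <> Y ++ X
b / W <> Y ++ X
b / b <> Y ++ X
b / b <> Z ++ X
b / b <> W ++ X
b / b <> b ++ X
b / b <> b ++ Y
b / b <> b ++ Z
b / b <> b ++ W / Z
b / b <> b ++ b / Z
b / b <> b ++ b / W
b / b <> b ++ b / b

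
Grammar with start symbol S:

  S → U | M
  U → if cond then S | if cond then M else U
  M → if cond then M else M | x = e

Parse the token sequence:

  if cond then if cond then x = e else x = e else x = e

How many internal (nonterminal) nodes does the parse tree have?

[S [M if cond then [M if cond then [M x = e] else [M x = e]] else [M x = e]]]

6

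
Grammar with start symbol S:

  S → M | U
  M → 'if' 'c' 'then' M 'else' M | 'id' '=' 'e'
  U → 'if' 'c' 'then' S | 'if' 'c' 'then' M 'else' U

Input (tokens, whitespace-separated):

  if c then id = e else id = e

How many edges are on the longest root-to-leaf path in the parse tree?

[S [M if c then [M id = e] else [M id = e]]]

3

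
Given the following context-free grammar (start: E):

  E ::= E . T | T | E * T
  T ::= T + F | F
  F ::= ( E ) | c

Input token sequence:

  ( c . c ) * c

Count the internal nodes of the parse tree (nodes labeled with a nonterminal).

12

[E [E [T [F ( [E [E [T [F c]]] . [T [F c]]] )]]] * [T [F c]]]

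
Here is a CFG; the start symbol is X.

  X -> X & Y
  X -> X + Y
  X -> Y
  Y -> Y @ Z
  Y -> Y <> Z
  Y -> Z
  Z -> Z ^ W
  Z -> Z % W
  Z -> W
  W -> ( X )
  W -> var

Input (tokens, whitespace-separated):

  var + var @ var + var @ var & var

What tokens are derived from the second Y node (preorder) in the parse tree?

var @ var

[X [X [X [X [Y [Z [W var]]]] + [Y [Y [Z [W var]]] @ [Z [W var]]]] + [Y [Y [Z [W var]]] @ [Z [W var]]]] & [Y [Z [W var]]]]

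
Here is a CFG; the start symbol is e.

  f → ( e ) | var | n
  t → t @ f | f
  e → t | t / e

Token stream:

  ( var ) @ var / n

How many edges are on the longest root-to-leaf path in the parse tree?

7

[e [t [t [f ( [e [t [f var]]] )]] @ [f var]] / [e [t [f n]]]]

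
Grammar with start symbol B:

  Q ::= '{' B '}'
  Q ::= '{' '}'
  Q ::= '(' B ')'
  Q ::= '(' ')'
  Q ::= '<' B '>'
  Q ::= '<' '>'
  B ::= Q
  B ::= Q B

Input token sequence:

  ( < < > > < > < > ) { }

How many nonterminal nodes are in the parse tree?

12

[B [Q ( [B [Q < [B [Q < >]] >] [B [Q < >] [B [Q < >]]]] )] [B [Q { }]]]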